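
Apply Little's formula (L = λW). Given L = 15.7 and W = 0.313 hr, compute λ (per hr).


λ = L/W = 15.7/0.313 = 50.1597 /hr

Final: 50.1597 /hr


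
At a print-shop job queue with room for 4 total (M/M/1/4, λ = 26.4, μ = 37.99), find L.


ρ = 26.4/37.99 = 0.6949
L = ρ[1 − (K+1)ρ^K + Kρ^(K+1)] / [(1−ρ)(1−ρ^(K+1))]
Numerator: 0.6949·(1 − 5·0.233205 + 4·0.162059) = 0.335097
Denominator: (0.3051)·(0.837941) = 0.255639
L = 0.335097/0.255639 = 1.3108

Final: 1.3108


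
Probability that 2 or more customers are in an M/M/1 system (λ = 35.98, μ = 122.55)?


ρ = 35.98/122.55 = 0.2936
P(N ≥ n) = ρ^n = 0.2936^2 = 0.086198

Final: 0.086198


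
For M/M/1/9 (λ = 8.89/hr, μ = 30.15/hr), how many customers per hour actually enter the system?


ρ = 0.2949; P_K = (1−ρ)ρ^9/(1−ρ^10) = 0.00001188
λ_eff = λ(1 − P_K) = 8.89·(1 − 0.00001188) = 8.89·0.999988 = 8.8899 /hr

Final: 8.8899 /hr


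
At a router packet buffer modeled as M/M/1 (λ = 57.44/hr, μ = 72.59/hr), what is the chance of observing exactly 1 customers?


ρ = 57.44/72.59 = 0.7913
P_n = (1−ρ)·ρ^n = (1 − 0.7913)·0.7913^1 = 0.2087·0.791294 = 0.165148

Final: 0.165148


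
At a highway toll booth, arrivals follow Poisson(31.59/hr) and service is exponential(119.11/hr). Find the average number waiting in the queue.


ρ = 31.59/119.11 = 0.2652
Lq = ρ²/(1−ρ) = 0.07034/0.7348 = 0.09573

Final: 0.09573


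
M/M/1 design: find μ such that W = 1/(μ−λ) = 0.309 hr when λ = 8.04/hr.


W = 1/(μ−λ) ⇒ μ − λ = 1/W = 1/0.309 = 3.2362
μ = λ + 1/W = 8.04 + 3.2362 = 11.2762 per hr

Final: 11.2762 /hr


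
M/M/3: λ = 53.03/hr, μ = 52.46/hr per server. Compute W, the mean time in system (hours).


a = 1.0109; ρ = 0.3370; P₀ = 0.359526
Lq = P₀·a^c·ρ/(c!(1−ρ)²) = 0.04744
Wq = Lq/λ = 0.04744/53.03 = 0.0008946 hr
W = Wq + 1/μ = 0.0008946 + 0.01906 = 0.01996 hr

Final: 0.01996 hr


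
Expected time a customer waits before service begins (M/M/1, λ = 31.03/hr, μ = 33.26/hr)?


ρ = 31.03/33.26 = 0.9330
Wq = ρ/(μ−λ) = 0.9330/(33.26 − 31.03) = 0.9330/2.23 = 0.4184 hr

Final: 0.4184 hr


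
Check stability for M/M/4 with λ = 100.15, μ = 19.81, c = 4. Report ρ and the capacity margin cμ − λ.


Total capacity cμ = 4·19.81 = 79.24/hr
ρ = λ/(cμ) = 100.15/79.24 = 1.2639
Stable ⇔ ρ < 1: NO
Spare capacity = cμ − λ = 79.24 − 100.15 = -20.91/hr

Final: ρ = 1.2639; unstable; margin = -20.91/hr


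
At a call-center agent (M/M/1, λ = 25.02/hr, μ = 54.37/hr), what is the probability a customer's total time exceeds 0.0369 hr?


W ~ Exponential(μ−λ) for M/M/1.
μ − λ = 54.37 − 25.02 = 29.3500
P(W > t) = e^{−(μ−λ)t} = e^{−1.0830} = 0.338573

Final: 0.338573


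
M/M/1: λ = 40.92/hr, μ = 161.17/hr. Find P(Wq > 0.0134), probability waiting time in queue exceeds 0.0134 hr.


ρ = 40.92/161.17 = 0.2539
P(Wq > t) = ρ·e^{−(μ−λ)t} = 0.2539·e^{−1.6113}
= 0.2539·0.199618 = 0.050682

Final: 0.050682


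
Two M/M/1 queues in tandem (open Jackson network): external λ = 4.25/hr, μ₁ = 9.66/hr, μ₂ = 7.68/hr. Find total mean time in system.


Each node sees arrival rate λ = 4.25/hr (tandem ⇒ throughput preserved).
W₁ = 1/(μ₁−λ) = 1/(9.66−4.25) = 0.18484 hr
W₂ = 1/(μ₂−λ) = 1/(7.68−4.25) = 0.29155 hr
W_total = W₁ + W₂ = 0.18484 + 0.29155 = 0.47639 hr

Final: 0.47639 hr


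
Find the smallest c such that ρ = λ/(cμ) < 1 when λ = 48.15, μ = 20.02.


Stability requires cμ > λ ⇔ c > λ/μ.
λ/μ = 48.15/20.02 = 2.4051
Minimum integer c = ⌊2.4051⌋ + 1 = 3
Check: 3·20.02 = 60.06 > 48.15, while 2·20.02 = 40.04 ≤ 48.15

Final: 3 servers


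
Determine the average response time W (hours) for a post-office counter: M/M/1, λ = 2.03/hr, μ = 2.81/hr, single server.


W = 1/(μ−λ) = 1/(2.81 − 2.03) = 1/0.7800 = 1.2821 hr

Final: 1.2821 hr


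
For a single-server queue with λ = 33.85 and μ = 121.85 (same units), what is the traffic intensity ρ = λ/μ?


ρ = λ/μ = 33.85/121.85 = 0.2778

Final: 0.2778


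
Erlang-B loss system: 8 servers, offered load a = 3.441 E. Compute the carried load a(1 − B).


B(8,3.441) = 0.015756 (Erlang-B)
Carried load = a(1 − B) = 3.441·(1 − 0.015756) = 3.441·0.984244 = 3.3868 E

Final: 3.3868 Erlangs


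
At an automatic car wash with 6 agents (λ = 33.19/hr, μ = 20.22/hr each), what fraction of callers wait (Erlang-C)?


a = λ/μ = 1.6414; ρ = a/6 = 0.2736
P₀ = 0.193615 (from M/M/c formula)
C(c,a) = [a^c/(c!(1−ρ))]·P₀ = [19.55945/(720·0.7264)]·0.193615
= 0.03740·0.193615 = 0.007241

Final: 0.007241


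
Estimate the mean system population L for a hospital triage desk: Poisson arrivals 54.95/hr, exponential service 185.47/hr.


ρ = λ/μ = 54.95/185.47 = 0.2963
L = ρ/(1−ρ) = 0.2963/(1 − 0.2963) = 0.2963/0.7037 = 0.4210

Final: 0.4210


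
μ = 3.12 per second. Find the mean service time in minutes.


Mean service time = 1/μ = 1/3.12 second = 0.32051 second
In minutes: 0.32051 × 0.0166667 = 0.005342 min

Final: 0.005342 min


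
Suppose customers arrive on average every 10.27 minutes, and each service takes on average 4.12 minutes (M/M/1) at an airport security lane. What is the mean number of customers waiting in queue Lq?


λ = 60/10.27 = 5.8423 /hr
μ = 60/4.12 = 14.5631 /hr
ρ = λ/μ = 5.8423/14.5631 = 0.4012
Lq = ρ²/(1−ρ) = 0.1609/0.5988 = 0.2688

Final: 0.2688


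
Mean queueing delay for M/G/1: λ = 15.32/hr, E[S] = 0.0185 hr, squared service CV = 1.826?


ρ = λ·E[S] = 15.32·0.0185 = 0.2834
E[S²] = E[S]²(1+C_s²) = 0.0185²·(1+1.826) = 0.0009672
Wq = λ·E[S²]/(2(1−ρ)) = 15.32·0.0009672/(2·0.7166) = 0.01034 hr

Final: 0.01034 hr


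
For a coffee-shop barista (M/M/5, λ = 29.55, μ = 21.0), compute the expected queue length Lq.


a = λ/μ = 1.4071; ρ = a/5 = 0.2814
P₀ = 0.244566
Lq = P₀·a^c·ρ / (c!·(1−ρ)²) = 0.244566·5.51685·0.2814/(120·0.51634)
= 0.006128

Final: 0.006128


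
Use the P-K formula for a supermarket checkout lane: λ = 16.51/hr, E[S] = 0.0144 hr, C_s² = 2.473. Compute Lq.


ρ = λ·E[S] = 16.51·0.0144 = 0.2377
Lq = ρ²(1+C_s²)/(2(1−ρ)) = 0.05652·(1+2.473)/(2·0.7623)
= 0.05652·3.4730/1.5245 = 0.12876

Final: 0.12876


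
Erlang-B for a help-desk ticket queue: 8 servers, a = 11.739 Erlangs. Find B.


B(c,a) = (a^c/c!) / Σ_{k=0}^{c} a^k/k!
a^8/8! = 8943.928064
Σ terms (k=0..8): 1.00000 + 11.73900 + 68.90206 + 269.61376 + 791.24899 + 1857.69438 + 3634.57905 + 6095.18907 + 8943.92806 = 21673.894381
B = 8943.928064/21673.894381 = 0.412659

Final: 0.412659


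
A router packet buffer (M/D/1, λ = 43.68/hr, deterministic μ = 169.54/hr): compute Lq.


ρ = 43.68/169.54 = 0.2576
M/D/1: Lq = ρ²/(2(1−ρ)) = 0.06638/(2·0.7424) = 0.04471

Final: 0.04471


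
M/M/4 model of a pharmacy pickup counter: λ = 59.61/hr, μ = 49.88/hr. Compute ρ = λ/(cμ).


ρ = λ/(cμ) = 59.61/(4·49.88) = 59.61/199.52 = 0.2988

Final: 0.2988


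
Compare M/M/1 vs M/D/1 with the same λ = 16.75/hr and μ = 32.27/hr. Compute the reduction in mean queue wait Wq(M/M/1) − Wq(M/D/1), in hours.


ρ = 16.75/32.27 = 0.5191
Wq(M/M/1) = ρ/(μ−λ) = 0.5191/15.52 = 0.03344 hr
Wq(M/D/1) = ρ/(2(μ−λ)) = 0.01672 hr
Savings = 0.03344 − 0.01672 = 0.01672 hr

Final: 0.01672 hr


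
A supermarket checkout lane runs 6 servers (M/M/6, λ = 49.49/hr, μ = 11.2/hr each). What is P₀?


a = λ/μ = 49.49/11.2 = 4.4188; ρ = a/c = 0.7365
Σ_{k=0}^{5} a^k/k! (terms k=0..5) = 1.00000 + 4.41875 + 9.76268 + 14.37961 + 15.88497 + 14.03834 = 59.48435
Tail: a^6/(6!(1−ρ)) = 7443.83241/(720·0.2635) = 39.22968
P₀ = 1/(59.48435 + 39.22968) = 1/98.71403 = 0.010130

Final: 0.010130


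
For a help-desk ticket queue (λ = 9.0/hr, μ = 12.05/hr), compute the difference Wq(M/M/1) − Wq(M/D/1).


ρ = 9.0/12.05 = 0.7469
Wq(M/M/1) = ρ/(μ−λ) = 0.7469/3.05 = 0.24488 hr
Wq(M/D/1) = ρ/(2(μ−λ)) = 0.12244 hr
Savings = 0.24488 − 0.12244 = 0.12244 hr

Final: 0.12244 hr


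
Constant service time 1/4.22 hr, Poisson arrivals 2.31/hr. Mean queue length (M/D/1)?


ρ = 2.31/4.22 = 0.5474
M/D/1: Lq = ρ²/(2(1−ρ)) = 0.2996/(2·0.4526) = 0.33102

Final: 0.33102


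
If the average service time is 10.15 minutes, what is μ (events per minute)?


μ = 1/(service time) in consistent units.
1 minute = 1 min, so μ = 1/10.15 = 0.09852 per minute

Final: 0.09852 /min


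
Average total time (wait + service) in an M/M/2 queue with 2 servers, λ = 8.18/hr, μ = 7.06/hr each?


a = 1.1586; ρ = 0.5793; P₀ = 0.266368
Lq = P₀·a^c·ρ/(c!(1−ρ)²) = 0.58528
Wq = Lq/λ = 0.58528/8.18 = 0.07155 hr
W = Wq + 1/μ = 0.07155 + 0.14164 = 0.21319 hr

Final: 0.21319 hr


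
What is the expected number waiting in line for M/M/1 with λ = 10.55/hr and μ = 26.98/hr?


ρ = 10.55/26.98 = 0.3910
Lq = ρ²/(1−ρ) = 0.1529/0.6090 = 0.2511

Final: 0.2511


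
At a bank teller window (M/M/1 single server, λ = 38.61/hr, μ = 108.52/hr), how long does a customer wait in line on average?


ρ = 38.61/108.52 = 0.3558
Wq = ρ/(μ−λ) = 0.3558/(108.52 − 38.61) = 0.3558/69.91 = 0.005089 hr

Final: 0.005089 hr


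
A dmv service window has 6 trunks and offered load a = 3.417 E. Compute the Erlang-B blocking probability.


B(c,a) = (a^c/c!) / Σ_{k=0}^{c} a^k/k!
a^6/6! = 2.210739
Σ terms (k=0..6): 1.00000 + 3.41700 + 5.83794 + 6.64942 + 5.68027 + 3.88189 + 2.21074 = 28.677262
B = 2.210739/28.677262 = 0.077090

Final: 0.077090


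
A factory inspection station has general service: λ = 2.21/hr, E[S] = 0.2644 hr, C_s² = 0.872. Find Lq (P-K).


ρ = λ·E[S] = 2.21·0.2644 = 0.5843
Lq = ρ²(1+C_s²)/(2(1−ρ)) = 0.3414·(1+0.872)/(2·0.4157)
= 0.3414·1.8720/0.8314 = 0.76883

Final: 0.76883


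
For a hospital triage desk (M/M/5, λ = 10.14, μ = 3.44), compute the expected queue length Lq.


a = λ/μ = 2.9477; ρ = a/5 = 0.5895
P₀ = 0.049446
Lq = P₀·a^c·ρ / (c!·(1−ρ)²) = 0.049446·222.53461·0.5895/(120·0.16848)
= 0.32085

Final: 0.32085


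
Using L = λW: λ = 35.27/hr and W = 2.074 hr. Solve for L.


L = λW = 35.27·2.074 = 73.1500

Final: 73.1500


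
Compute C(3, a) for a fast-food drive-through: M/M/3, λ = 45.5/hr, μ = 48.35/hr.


a = λ/μ = 0.9411; ρ = a/3 = 0.3137
P₀ = 0.386664 (from M/M/c formula)
C(c,a) = [a^c/(c!(1−ρ))]·P₀ = [0.83338/(6·0.6863)]·0.386664
= 0.20238·0.386664 = 0.078253

Final: 0.078253


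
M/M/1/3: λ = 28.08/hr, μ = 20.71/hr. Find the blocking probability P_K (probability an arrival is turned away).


ρ = λ/μ = 28.08/20.71 = 1.3559
P_K = (1−ρ)ρ^K/(1−ρ^(K+1)) = (-0.3559·2.492591)/(1 − 3.379621)
= -0.887030/-2.379621 = 0.372761

Final: 0.372761


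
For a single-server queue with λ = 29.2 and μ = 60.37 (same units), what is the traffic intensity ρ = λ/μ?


ρ = λ/μ = 29.2/60.37 = 0.4837

Final: 0.4837


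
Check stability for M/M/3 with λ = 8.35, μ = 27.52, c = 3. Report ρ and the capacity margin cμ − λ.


Total capacity cμ = 3·27.52 = 82.56/hr
ρ = λ/(cμ) = 8.35/82.56 = 0.1011
Stable ⇔ ρ < 1: YES
Spare capacity = cμ − λ = 82.56 − 8.35 = 74.21/hr

Final: ρ = 0.1011; stable; margin = 74.21/hr


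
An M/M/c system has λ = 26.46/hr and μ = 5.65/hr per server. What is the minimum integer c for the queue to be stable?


Stability requires cμ > λ ⇔ c > λ/μ.
λ/μ = 26.46/5.65 = 4.6832
Minimum integer c = ⌊4.6832⌋ + 1 = 5
Check: 5·5.65 = 28.25 > 26.46, while 4·5.65 = 22.60 ≤ 26.46

Final: 5 servers


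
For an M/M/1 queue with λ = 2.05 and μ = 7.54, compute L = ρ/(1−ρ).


ρ = λ/μ = 2.05/7.54 = 0.2719
L = ρ/(1−ρ) = 0.2719/(1 − 0.2719) = 0.2719/0.7281 = 0.3734

Final: 0.3734


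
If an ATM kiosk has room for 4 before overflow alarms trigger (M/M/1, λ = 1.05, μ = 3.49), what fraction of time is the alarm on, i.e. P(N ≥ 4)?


ρ = 1.05/3.49 = 0.3009
P(N ≥ n) = ρ^n = 0.3009^4 = 0.008193

Final: 0.008193


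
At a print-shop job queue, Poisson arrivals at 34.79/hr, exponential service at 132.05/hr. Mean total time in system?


W = 1/(μ−λ) = 1/(132.05 − 34.79) = 1/97.26 = 0.01028 hr

Final: 0.01028 hr


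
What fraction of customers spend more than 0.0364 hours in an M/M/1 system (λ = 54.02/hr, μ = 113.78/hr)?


W ~ Exponential(μ−λ) for M/M/1.
μ − λ = 113.78 − 54.02 = 59.7600
P(W > t) = e^{−(μ−λ)t} = e^{−2.1753} = 0.113578

Final: 0.113578


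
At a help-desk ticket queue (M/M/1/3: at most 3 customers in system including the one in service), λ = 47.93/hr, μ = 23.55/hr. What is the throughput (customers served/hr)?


ρ = 2.0352; P_K = (1−ρ)ρ^3/(1−ρ^4) = 0.540139
λ_eff = λ(1 − P_K) = 47.93·(1 − 0.540139) = 47.93·0.459861 = 22.0411 /hr

Final: 22.0411 /hr


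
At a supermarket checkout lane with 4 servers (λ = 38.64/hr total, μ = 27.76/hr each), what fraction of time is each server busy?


ρ = λ/(cμ) = 38.64/(4·27.76) = 38.64/111.04 = 0.3480

Final: 0.3480


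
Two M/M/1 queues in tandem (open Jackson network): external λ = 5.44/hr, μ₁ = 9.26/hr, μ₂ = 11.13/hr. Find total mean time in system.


Each node sees arrival rate λ = 5.44/hr (tandem ⇒ throughput preserved).
W₁ = 1/(μ₁−λ) = 1/(9.26−5.44) = 0.26178 hr
W₂ = 1/(μ₂−λ) = 1/(11.13−5.44) = 0.17575 hr
W_total = W₁ + W₂ = 0.26178 + 0.17575 = 0.43753 hr

Final: 0.43753 hr


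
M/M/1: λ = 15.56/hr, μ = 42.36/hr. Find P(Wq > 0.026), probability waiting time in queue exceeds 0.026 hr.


ρ = 15.56/42.36 = 0.3673
P(Wq > t) = ρ·e^{−(μ−λ)t} = 0.3673·e^{−0.6968}
= 0.3673·0.498177 = 0.182994

Final: 0.182994


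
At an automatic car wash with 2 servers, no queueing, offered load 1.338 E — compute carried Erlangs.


B(2,1.338) = 0.276860 (Erlang-B)
Carried load = a(1 − B) = 1.338·(1 − 0.276860) = 1.338·0.723140 = 0.9676 E

Final: 0.9676 Erlangs


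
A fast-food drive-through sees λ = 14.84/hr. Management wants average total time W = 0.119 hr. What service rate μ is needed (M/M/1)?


W = 1/(μ−λ) ⇒ μ − λ = 1/W = 1/0.119 = 8.4034
μ = λ + 1/W = 14.84 + 8.4034 = 23.2434 per hr

Final: 23.2434 /hr


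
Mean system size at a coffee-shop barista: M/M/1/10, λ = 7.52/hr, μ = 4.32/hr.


ρ = 7.52/4.32 = 1.7407
L = ρ[1 − (K+1)ρ^K + Kρ^(K+1)] / [(1−ρ)(1−ρ^(K+1))]
Numerator: 1.7407·(1 − 11·255.470606 + 10·444.708091) = 2851.166660
Denominator: (-0.7407)·(-443.708091) = 328.672660
L = 2851.166660/328.672660 = 8.6748

Final: 8.6748


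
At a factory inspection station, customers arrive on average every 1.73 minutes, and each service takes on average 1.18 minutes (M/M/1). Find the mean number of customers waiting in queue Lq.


λ = 60/1.73 = 34.6821 /hr
μ = 60/1.18 = 50.8475 /hr
ρ = λ/μ = 34.6821/50.8475 = 0.6821
Lq = ρ²/(1−ρ) = 0.4652/0.3179 = 1.4634

Final: 1.4634


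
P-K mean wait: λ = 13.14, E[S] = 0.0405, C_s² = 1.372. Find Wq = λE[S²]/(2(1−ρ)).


ρ = λ·E[S] = 13.14·0.0405 = 0.5322
E[S²] = E[S]²(1+C_s²) = 0.0405²·(1+1.372) = 0.003891
Wq = λ·E[S²]/(2(1−ρ)) = 13.14·0.003891/(2·0.4678) = 0.05464 hr

Final: 0.05464 hr


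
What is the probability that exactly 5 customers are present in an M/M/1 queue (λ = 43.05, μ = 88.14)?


ρ = 43.05/88.14 = 0.4884
P_n = (1−ρ)·ρ^n = (1 − 0.4884)·0.4884^5 = 0.5116·0.027797 = 0.014220

Final: 0.014220


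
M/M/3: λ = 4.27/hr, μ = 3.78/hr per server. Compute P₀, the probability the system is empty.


a = λ/μ = 4.27/3.78 = 1.1296; ρ = a/c = 0.3765
Σ_{k=0}^{2} a^k/k! (terms k=0..2) = 1.00000 + 1.12963 + 0.63803 = 2.76766
Tail: a^3/(3!(1−ρ)) = 1.44148/(6·0.6235) = 0.38535
P₀ = 1/(2.76766 + 0.38535) = 1/3.15301 = 0.317158

Final: 0.317158


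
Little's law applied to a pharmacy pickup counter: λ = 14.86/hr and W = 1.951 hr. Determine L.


L = λW = 14.86·1.951 = 28.9919

Final: 28.9919


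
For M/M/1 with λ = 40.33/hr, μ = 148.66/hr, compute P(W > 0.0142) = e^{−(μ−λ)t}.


W ~ Exponential(μ−λ) for M/M/1.
μ − λ = 148.66 − 40.33 = 108.3300
P(W > t) = e^{−(μ−λ)t} = e^{−1.5383} = 0.214749

Final: 0.214749


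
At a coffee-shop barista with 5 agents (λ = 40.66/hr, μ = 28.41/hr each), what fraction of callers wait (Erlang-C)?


a = λ/μ = 1.4312; ρ = a/5 = 0.2862
P₀ = 0.238730 (from M/M/c formula)
C(c,a) = [a^c/(c!(1−ρ))]·P₀ = [6.00455/(120·0.7138)]·0.238730
= 0.07010·0.238730 = 0.016736

Final: 0.016736


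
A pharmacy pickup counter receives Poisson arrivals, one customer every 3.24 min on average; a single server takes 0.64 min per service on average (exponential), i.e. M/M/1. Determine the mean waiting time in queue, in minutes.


λ = 60/3.24 = 18.5185 /hr
μ = 60/0.64 = 93.7500 /hr
ρ = λ/μ = 18.5185/93.7500 = 0.1975
Wq = ρ/(μ−λ) = 0.1975/(93.7500−18.5185) = 0.002626 hr
In minutes: 0.002626·60 = 0.1575 min

Final: 0.1575 min


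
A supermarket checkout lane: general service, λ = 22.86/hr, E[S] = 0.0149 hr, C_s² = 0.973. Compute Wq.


ρ = λ·E[S] = 22.86·0.0149 = 0.3406
E[S²] = E[S]²(1+C_s²) = 0.0149²·(1+0.973) = 0.0004380
Wq = λ·E[S²]/(2(1−ρ)) = 22.86·0.0004380/(2·0.6594) = 0.007593 hr

Final: 0.007593 hr


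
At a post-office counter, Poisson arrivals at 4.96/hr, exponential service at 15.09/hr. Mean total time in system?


W = 1/(μ−λ) = 1/(15.09 − 4.96) = 1/10.13 = 0.09872 hr

Final: 0.09872 hr


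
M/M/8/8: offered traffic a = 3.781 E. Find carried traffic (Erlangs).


B(8,3.781) = 0.023992 (Erlang-B)
Carried load = a(1 − B) = 3.781·(1 − 0.023992) = 3.781·0.976008 = 3.6903 E

Final: 3.6903 Erlangs


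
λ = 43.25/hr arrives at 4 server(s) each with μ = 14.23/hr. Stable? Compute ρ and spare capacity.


Total capacity cμ = 4·14.23 = 56.92/hr
ρ = λ/(cμ) = 43.25/56.92 = 0.7598
Stable ⇔ ρ < 1: YES
Spare capacity = cμ − λ = 56.92 − 43.25 = 13.67/hr

Final: ρ = 0.7598; stable; margin = 13.67/hr


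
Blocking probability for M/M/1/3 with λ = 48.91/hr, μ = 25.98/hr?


ρ = λ/μ = 48.91/25.98 = 1.8826
P_K = (1−ρ)ρ^K/(1−ρ^(K+1)) = (-0.8826·6.672300)/(1 − 12.561285)
= -5.888985/-11.561285 = 0.509371

Final: 0.509371


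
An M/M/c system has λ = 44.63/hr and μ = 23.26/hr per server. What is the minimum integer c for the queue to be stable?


Stability requires cμ > λ ⇔ c > λ/μ.
λ/μ = 44.63/23.26 = 1.9187
Minimum integer c = ⌊1.9187⌋ + 1 = 2
Check: 2·23.26 = 46.52 > 44.63, while 1·23.26 = 23.26 ≤ 44.63

Final: 2 servers


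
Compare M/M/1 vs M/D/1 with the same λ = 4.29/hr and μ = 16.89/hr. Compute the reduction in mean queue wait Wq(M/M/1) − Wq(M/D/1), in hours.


ρ = 4.29/16.89 = 0.2540
Wq(M/M/1) = ρ/(μ−λ) = 0.2540/12.60 = 0.02016 hr
Wq(M/D/1) = ρ/(2(μ−λ)) = 0.01008 hr
Savings = 0.02016 − 0.01008 = 0.01008 hr

Final: 0.01008 hr


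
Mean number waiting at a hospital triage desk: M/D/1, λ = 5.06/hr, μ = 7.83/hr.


ρ = 5.06/7.83 = 0.6462
M/D/1: Lq = ρ²/(2(1−ρ)) = 0.4176/(2·0.3538) = 0.59024

Final: 0.59024


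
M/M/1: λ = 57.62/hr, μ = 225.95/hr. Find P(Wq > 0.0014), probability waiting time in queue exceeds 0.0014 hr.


ρ = 57.62/225.95 = 0.2550
P(Wq > t) = ρ·e^{−(μ−λ)t} = 0.2550·e^{−0.2357}
= 0.2550·0.790048 = 0.201472

Final: 0.201472


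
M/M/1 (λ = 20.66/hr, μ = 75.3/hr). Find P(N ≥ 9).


ρ = 20.66/75.3 = 0.2744
P(N ≥ n) = ρ^n = 0.2744^9 = 0.000008811

Final: 0.000008811


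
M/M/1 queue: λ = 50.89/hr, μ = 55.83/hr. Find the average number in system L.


ρ = λ/μ = 50.89/55.83 = 0.9115
L = ρ/(1−ρ) = 0.9115/(1 − 0.9115) = 0.9115/0.08848 = 10.3016

Final: 10.3016


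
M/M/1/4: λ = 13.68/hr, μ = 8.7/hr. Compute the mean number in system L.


ρ = 13.68/8.7 = 1.5724
L = ρ[1 − (K+1)ρ^K + Kρ^(K+1)] / [(1−ρ)(1−ρ^(K+1))]
Numerator: 1.5724·(1 − 5·6.113183 + 4·9.612453) = 13.969163
Denominator: (-0.5724)·(-8.612453) = 4.929887
L = 13.969163/4.929887 = 2.8336

Final: 2.8336


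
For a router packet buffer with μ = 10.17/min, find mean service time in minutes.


Mean service time = 1/μ = 1/10.17 minute = 0.09833 minute
In minutes: 0.09833 × 1 = 0.09833 min

Final: 0.09833 min


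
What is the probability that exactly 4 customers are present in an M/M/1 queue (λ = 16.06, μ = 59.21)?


ρ = 16.06/59.21 = 0.2712
P_n = (1−ρ)·ρ^n = (1 − 0.2712)·0.2712^4 = 0.7288·0.005413 = 0.003944

Final: 0.003944


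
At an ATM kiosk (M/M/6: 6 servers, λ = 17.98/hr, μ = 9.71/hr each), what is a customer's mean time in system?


a = 1.8517; ρ = 0.3086; P₀ = 0.156825
Lq = P₀·a^c·ρ/(c!(1−ρ)²) = 0.005669
Wq = Lq/λ = 0.005669/17.98 = 0.0003153 hr
W = Wq + 1/μ = 0.0003153 + 0.10299 = 0.10330 hr

Final: 0.10330 hr


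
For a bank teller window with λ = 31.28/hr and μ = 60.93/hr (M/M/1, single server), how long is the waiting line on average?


ρ = 31.28/60.93 = 0.5134
Lq = ρ²/(1−ρ) = 0.2636/0.4866 = 0.5416

Final: 0.5416


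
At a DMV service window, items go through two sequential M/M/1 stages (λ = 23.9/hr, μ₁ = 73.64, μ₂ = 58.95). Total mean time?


Each node sees arrival rate λ = 23.9/hr (tandem ⇒ throughput preserved).
W₁ = 1/(μ₁−λ) = 1/(73.64−23.9) = 0.02010 hr
W₂ = 1/(μ₂−λ) = 1/(58.95−23.9) = 0.02853 hr
W_total = W₁ + W₂ = 0.02010 + 0.02853 = 0.04864 hr

Final: 0.04864 hr


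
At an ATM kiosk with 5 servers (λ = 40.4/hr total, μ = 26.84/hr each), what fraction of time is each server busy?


ρ = λ/(cμ) = 40.4/(5·26.84) = 40.4/134.20 = 0.3010

Final: 0.3010


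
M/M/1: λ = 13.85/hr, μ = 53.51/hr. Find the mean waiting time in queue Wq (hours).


ρ = 13.85/53.51 = 0.2588
Wq = ρ/(μ−λ) = 0.2588/(53.51 − 13.85) = 0.2588/39.66 = 0.006526 hr

Final: 0.006526 hr


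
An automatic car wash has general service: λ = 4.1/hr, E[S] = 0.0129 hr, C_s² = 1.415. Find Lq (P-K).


ρ = λ·E[S] = 4.1·0.0129 = 0.05289
Lq = ρ²(1+C_s²)/(2(1−ρ)) = 0.002797·(1+1.415)/(2·0.9471)
= 0.002797·2.4150/1.8942 = 0.003566

Final: 0.003566


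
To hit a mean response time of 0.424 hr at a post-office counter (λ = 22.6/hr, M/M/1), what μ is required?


W = 1/(μ−λ) ⇒ μ − λ = 1/W = 1/0.424 = 2.3585
μ = λ + 1/W = 22.6 + 2.3585 = 24.9585 per hr

Final: 24.9585 /hr


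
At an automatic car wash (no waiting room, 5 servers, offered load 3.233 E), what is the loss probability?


B(c,a) = (a^c/c!) / Σ_{k=0}^{c} a^k/k!
a^5/5! = 2.943386
Σ terms (k=0..5): 1.00000 + 3.23300 + 5.22614 + 5.63204 + 4.55210 + 2.94339 = 22.586670
B = 2.943386/22.586670 = 0.130315

Final: 0.130315


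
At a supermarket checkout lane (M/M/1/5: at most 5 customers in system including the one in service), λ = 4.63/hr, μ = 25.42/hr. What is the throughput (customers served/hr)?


ρ = 0.1821; P_K = (1−ρ)ρ^5/(1−ρ^6) = 0.0001640
λ_eff = λ(1 − P_K) = 4.63·(1 − 0.0001640) = 4.63·0.999836 = 4.6292 /hr

Final: 4.6292 /hr


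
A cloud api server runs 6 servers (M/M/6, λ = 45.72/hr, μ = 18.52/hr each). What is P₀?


a = λ/μ = 45.72/18.52 = 2.4687; ρ = a/c = 0.4114
Σ_{k=0}^{5} a^k/k! (terms k=0..5) = 1.00000 + 2.46868 + 3.04720 + 2.50752 + 1.54757 + 0.76409 = 11.33506
Tail: a^6/(6!(1−ρ)) = 226.35570/(720·0.5886) = 0.53416
P₀ = 1/(11.33506 + 0.53416) = 1/11.86922 = 0.084252

Final: 0.084252


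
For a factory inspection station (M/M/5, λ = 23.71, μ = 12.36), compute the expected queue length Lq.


a = λ/μ = 1.9183; ρ = a/5 = 0.3837
P₀ = 0.145983
Lq = P₀·a^c·ρ / (c!·(1−ρ)²) = 0.145983·25.97559·0.3837/(120·0.37988)
= 0.03191

Final: 0.03191


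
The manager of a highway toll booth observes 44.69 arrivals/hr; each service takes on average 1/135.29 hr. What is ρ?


ρ = λ/μ = 44.69/135.29 = 0.3303

Final: 0.3303


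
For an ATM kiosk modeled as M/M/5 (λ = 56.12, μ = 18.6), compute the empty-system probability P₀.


a = λ/μ = 56.12/18.6 = 3.0172; ρ = a/c = 0.6034
Σ_{k=0}^{4} a^k/k! (terms k=0..4) = 1.00000 + 3.01720 + 4.55176 + 4.57786 + 3.45309 = 16.59992
Tail: a^5/(5!(1−ρ)) = 250.04812/(120·0.3966) = 5.25454
P₀ = 1/(16.59992 + 5.25454) = 1/21.85445 = 0.045757

Final: 0.045757


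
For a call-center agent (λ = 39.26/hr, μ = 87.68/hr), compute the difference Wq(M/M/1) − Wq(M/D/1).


ρ = 39.26/87.68 = 0.4478
Wq(M/M/1) = ρ/(μ−λ) = 0.4478/48.42 = 0.009248 hr
Wq(M/D/1) = ρ/(2(μ−λ)) = 0.004624 hr
Savings = 0.009248 − 0.004624 = 0.004624 hr

Final: 0.004624 hr


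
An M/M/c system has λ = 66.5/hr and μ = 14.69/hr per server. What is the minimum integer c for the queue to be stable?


Stability requires cμ > λ ⇔ c > λ/μ.
λ/μ = 66.5/14.69 = 4.5269
Minimum integer c = ⌊4.5269⌋ + 1 = 5
Check: 5·14.69 = 73.45 > 66.5, while 4·14.69 = 58.76 ≤ 66.5

Final: 5 servers


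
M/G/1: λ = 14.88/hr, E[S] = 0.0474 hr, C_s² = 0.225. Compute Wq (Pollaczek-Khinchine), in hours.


ρ = λ·E[S] = 14.88·0.0474 = 0.7053
E[S²] = E[S]²(1+C_s²) = 0.0474²·(1+0.225) = 0.002752
Wq = λ·E[S²]/(2(1−ρ)) = 14.88·0.002752/(2·0.2947) = 0.06949 hr

Final: 0.06949 hr


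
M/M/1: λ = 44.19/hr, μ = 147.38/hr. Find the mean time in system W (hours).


W = 1/(μ−λ) = 1/(147.38 − 44.19) = 1/103.19 = 0.009691 hr

Final: 0.009691 hr


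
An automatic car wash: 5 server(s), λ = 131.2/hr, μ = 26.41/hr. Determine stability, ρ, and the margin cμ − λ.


Total capacity cμ = 5·26.41 = 132.05/hr
ρ = λ/(cμ) = 131.2/132.05 = 0.9936
Stable ⇔ ρ < 1: YES
Spare capacity = cμ − λ = 132.05 − 131.2 = 0.85/hr

Final: ρ = 0.9936; stable; margin = 0.85/hr


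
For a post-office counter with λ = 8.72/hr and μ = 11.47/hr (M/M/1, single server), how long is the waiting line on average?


ρ = 8.72/11.47 = 0.7602
Lq = ρ²/(1−ρ) = 0.5780/0.2398 = 2.4107

Final: 2.4107


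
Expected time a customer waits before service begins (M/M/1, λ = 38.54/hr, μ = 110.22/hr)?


ρ = 38.54/110.22 = 0.3497
Wq = ρ/(μ−λ) = 0.3497/(110.22 − 38.54) = 0.3497/71.68 = 0.004878 hr

Final: 0.004878 hr


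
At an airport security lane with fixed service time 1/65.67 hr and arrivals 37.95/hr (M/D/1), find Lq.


ρ = 37.95/65.67 = 0.5779
M/D/1: Lq = ρ²/(2(1−ρ)) = 0.3340/(2·0.4221) = 0.39558

Final: 0.39558


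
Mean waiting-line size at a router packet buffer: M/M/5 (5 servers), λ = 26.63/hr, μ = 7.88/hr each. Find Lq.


a = λ/μ = 3.3794; ρ = a/5 = 0.6759
P₀ = 0.030039
Lq = P₀·a^c·ρ / (c!·(1−ρ)²) = 0.030039·440.78291·0.6759/(120·0.10505)
= 0.70993

Final: 0.70993


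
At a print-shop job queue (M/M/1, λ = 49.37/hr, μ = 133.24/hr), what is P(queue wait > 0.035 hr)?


ρ = 49.37/133.24 = 0.3705
P(Wq > t) = ρ·e^{−(μ−λ)t} = 0.3705·e^{−2.9355}
= 0.3705·0.053107 = 0.019678

Final: 0.019678


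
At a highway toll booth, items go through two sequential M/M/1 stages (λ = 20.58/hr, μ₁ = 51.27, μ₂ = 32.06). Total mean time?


Each node sees arrival rate λ = 20.58/hr (tandem ⇒ throughput preserved).
W₁ = 1/(μ₁−λ) = 1/(51.27−20.58) = 0.03258 hr
W₂ = 1/(μ₂−λ) = 1/(32.06−20.58) = 0.08711 hr
W_total = W₁ + W₂ = 0.03258 + 0.08711 = 0.11969 hr

Final: 0.11969 hr


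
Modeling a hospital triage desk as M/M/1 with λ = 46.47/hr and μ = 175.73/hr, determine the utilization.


ρ = λ/μ = 46.47/175.73 = 0.2644

Final: 0.2644


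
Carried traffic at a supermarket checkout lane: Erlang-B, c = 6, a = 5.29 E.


B(6,5.29) = 0.213528 (Erlang-B)
Carried load = a(1 − B) = 5.29·(1 − 0.213528) = 5.29·0.786472 = 4.1604 E

Final: 4.1604 Erlangs


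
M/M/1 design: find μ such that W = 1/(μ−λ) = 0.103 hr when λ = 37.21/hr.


W = 1/(μ−λ) ⇒ μ − λ = 1/W = 1/0.103 = 9.7087
μ = λ + 1/W = 37.21 + 9.7087 = 46.9187 per hr

Final: 46.9187 /hr


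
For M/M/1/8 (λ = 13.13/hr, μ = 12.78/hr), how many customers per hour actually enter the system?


ρ = 1.0274; P_K = (1−ρ)ρ^8/(1−ρ^9) = 0.123491
λ_eff = λ(1 − P_K) = 13.13·(1 − 0.123491) = 13.13·0.876509 = 11.5086 /hr

Final: 11.5086 /hr


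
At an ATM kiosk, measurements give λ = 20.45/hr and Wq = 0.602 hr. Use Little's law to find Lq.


Lq = λWq = 20.45·0.602 = 12.3109

Final: 12.3109


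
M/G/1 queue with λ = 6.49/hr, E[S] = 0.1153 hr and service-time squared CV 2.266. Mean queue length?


ρ = λ·E[S] = 6.49·0.1153 = 0.7483
Lq = ρ²(1+C_s²)/(2(1−ρ)) = 0.5599·(1+2.266)/(2·0.2517)
= 0.5599·3.2660/0.5034 = 3.63284

Final: 3.63284


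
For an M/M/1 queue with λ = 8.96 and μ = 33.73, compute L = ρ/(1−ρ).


ρ = λ/μ = 8.96/33.73 = 0.2656
L = ρ/(1−ρ) = 0.2656/(1 − 0.2656) = 0.2656/0.7344 = 0.3617

Final: 0.3617


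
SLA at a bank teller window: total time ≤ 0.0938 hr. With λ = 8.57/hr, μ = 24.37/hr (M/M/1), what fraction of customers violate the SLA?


W ~ Exponential(μ−λ) for M/M/1.
μ − λ = 24.37 − 8.57 = 15.8000
P(W > t) = e^{−(μ−λ)t} = e^{−1.4820} = 0.227174

Final: 0.227174


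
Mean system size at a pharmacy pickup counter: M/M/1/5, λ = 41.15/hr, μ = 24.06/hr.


ρ = 41.15/24.06 = 1.7103
L = ρ[1 − (K+1)ρ^K + Kρ^(K+1)] / [(1−ρ)(1−ρ^(K+1))]
Numerator: 1.7103·(1 − 6·14.634271 + 5·25.029104) = 65.573013
Denominator: (-0.7103)·(-24.029104) = 17.068054
L = 65.573013/17.068054 = 3.8419

Final: 3.8419


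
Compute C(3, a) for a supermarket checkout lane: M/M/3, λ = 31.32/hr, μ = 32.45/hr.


a = λ/μ = 0.9652; ρ = a/3 = 0.3217
P₀ = 0.377089 (from M/M/c formula)
C(c,a) = [a^c/(c!(1−ρ))]·P₀ = [0.89913/(6·0.6783)]·0.377089
= 0.22094·0.377089 = 0.083312

Final: 0.083312


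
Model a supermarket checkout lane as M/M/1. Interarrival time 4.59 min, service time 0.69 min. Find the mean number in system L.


λ = 60/4.59 = 13.0719 /hr
μ = 60/0.69 = 86.9565 /hr
ρ = λ/μ = 13.0719/86.9565 = 0.1503
L = ρ/(1−ρ) = 0.1503/0.8497 = 0.1769

Final: 0.1769


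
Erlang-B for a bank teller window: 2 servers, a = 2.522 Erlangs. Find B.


B(c,a) = (a^c/c!) / Σ_{k=0}^{c} a^k/k!
a^2/2! = 3.180242
Σ terms (k=0..2): 1.00000 + 2.52200 + 3.18024 = 6.702242
B = 3.180242/6.702242 = 0.474504

Final: 0.474504


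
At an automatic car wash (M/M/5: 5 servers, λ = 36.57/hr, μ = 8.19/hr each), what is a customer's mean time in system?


a = 4.4652; ρ = 0.8930; P₀ = 0.005402
Lq = P₀·a^c·ρ/(c!(1−ρ)²) = 6.23704
Wq = Lq/λ = 6.23704/36.57 = 0.17055 hr
W = Wq + 1/μ = 0.17055 + 0.12210 = 0.29265 hr

Final: 0.29265 hr


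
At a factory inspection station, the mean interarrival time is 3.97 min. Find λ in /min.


λ = 1/(interarrival time) in consistent units.
1 minute = 1 min, so λ = 1/3.97 = 0.2519 per minute

Final: 0.2519 /min


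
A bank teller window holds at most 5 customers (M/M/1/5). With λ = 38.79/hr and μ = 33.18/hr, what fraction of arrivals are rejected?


ρ = λ/μ = 38.79/33.18 = 1.1691
P_K = (1−ρ)ρ^K/(1−ρ^(K+1)) = (-0.1691·2.183821)/(1 − 2.553056)
= -0.369236/-1.553056 = 0.237748

Final: 0.237748


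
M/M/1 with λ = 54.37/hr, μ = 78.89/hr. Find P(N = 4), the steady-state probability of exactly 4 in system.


ρ = 54.37/78.89 = 0.6892
P_n = (1−ρ)·ρ^n = (1 − 0.6892)·0.6892^4 = 0.3108·0.225605 = 0.070121

Final: 0.070121


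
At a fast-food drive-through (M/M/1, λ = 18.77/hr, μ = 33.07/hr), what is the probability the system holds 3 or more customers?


ρ = 18.77/33.07 = 0.5676
P(N ≥ n) = ρ^n = 0.5676^3 = 0.182848

Final: 0.182848


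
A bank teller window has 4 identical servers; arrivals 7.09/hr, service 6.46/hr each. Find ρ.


ρ = λ/(cμ) = 7.09/(4·6.46) = 7.09/25.84 = 0.2744

Final: 0.2744


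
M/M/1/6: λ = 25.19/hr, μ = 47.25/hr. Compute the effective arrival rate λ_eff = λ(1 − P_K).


ρ = 0.5331; P_K = (1−ρ)ρ^6/(1−ρ^7) = 0.010852
λ_eff = λ(1 − P_K) = 25.19·(1 − 0.010852) = 25.19·0.989148 = 24.9166 /hr

Final: 24.9166 /hr


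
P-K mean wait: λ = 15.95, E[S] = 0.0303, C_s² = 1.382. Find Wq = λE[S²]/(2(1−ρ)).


ρ = λ·E[S] = 15.95·0.0303 = 0.4833
E[S²] = E[S]²(1+C_s²) = 0.0303²·(1+1.382) = 0.002187
Wq = λ·E[S²]/(2(1−ρ)) = 15.95·0.002187/(2·0.5167) = 0.03375 hr

Final: 0.03375 hr


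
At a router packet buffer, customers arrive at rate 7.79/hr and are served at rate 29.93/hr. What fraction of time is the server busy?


ρ = λ/μ = 7.79/29.93 = 0.2603

Final: 0.2603


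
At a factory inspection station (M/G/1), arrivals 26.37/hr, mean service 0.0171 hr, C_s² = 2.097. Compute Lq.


ρ = λ·E[S] = 26.37·0.0171 = 0.4509
Lq = ρ²(1+C_s²)/(2(1−ρ)) = 0.2033·(1+2.097)/(2·0.5491)
= 0.2033·3.0970/1.0981 = 0.57345

Final: 0.57345


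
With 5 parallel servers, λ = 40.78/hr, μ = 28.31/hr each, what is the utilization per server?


ρ = λ/(cμ) = 40.78/(5·28.31) = 40.78/141.55 = 0.2881

Final: 0.2881


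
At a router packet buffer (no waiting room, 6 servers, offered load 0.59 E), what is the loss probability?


B(c,a) = (a^c/c!) / Σ_{k=0}^{c} a^k/k!
a^6/6! = 0.00005858
Σ terms (k=0..6): 1.00000 + 0.59000 + 0.17405 + 0.03423 + 0.005049 + 0.0005958 + 0.00005858 = 1.803983
B = 0.00005858/1.803983 = 0.00003247

Final: 0.00003247


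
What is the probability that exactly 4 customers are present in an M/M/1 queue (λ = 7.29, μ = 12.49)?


ρ = 7.29/12.49 = 0.5837
P_n = (1−ρ)·ρ^n = (1 − 0.5837)·0.5837^4 = 0.4163·0.116054 = 0.048317

Final: 0.048317


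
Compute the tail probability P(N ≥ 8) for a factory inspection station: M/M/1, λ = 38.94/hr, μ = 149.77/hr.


ρ = 38.94/149.77 = 0.2600
P(N ≥ n) = ρ^n = 0.2600^8 = 0.00002088

Final: 0.00002088


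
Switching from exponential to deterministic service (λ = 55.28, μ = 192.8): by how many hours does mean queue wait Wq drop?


ρ = 55.28/192.8 = 0.2867
Wq(M/M/1) = ρ/(μ−λ) = 0.2867/137.52 = 0.002085 hr
Wq(M/D/1) = ρ/(2(μ−λ)) = 0.001042 hr
Savings = 0.002085 − 0.001042 = 0.001042 hr

Final: 0.001042 hr


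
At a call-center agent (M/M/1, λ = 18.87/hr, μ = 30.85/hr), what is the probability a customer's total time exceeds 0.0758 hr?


W ~ Exponential(μ−λ) for M/M/1.
μ − λ = 30.85 − 18.87 = 11.9800
P(W > t) = e^{−(μ−λ)t} = e^{−0.9081} = 0.403296

Final: 0.403296


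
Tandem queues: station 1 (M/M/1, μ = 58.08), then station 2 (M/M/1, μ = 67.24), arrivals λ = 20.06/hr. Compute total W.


Each node sees arrival rate λ = 20.06/hr (tandem ⇒ throughput preserved).
W₁ = 1/(μ₁−λ) = 1/(58.08−20.06) = 0.02630 hr
W₂ = 1/(μ₂−λ) = 1/(67.24−20.06) = 0.02120 hr
W_total = W₁ + W₂ = 0.02630 + 0.02120 = 0.04750 hr

Final: 0.04750 hr


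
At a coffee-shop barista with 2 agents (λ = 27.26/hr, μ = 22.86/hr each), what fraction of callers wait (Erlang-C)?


a = λ/μ = 1.1925; ρ = a/2 = 0.5962
P₀ = 0.252946 (from M/M/c formula)
C(c,a) = [a^c/(c!(1−ρ))]·P₀ = [1.42200/(2·0.4038)]·0.252946
= 1.76094·0.252946 = 0.445422

Final: 0.445422


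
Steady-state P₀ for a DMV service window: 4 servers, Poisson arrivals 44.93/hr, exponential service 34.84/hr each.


a = λ/μ = 44.93/34.84 = 1.2896; ρ = a/c = 0.3224
Σ_{k=0}^{3} a^k/k! (terms k=0..3) = 1.00000 + 1.28961 + 0.83155 + 0.35746 = 3.47861
Tail: a^4/(4!(1−ρ)) = 2.76588/(24·0.6776) = 0.17008
P₀ = 1/(3.47861 + 0.17008) = 1/3.64869 = 0.274071

Final: 0.274071


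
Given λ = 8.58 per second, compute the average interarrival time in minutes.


Mean interarrival time = 1/λ = 1/8.58 second = 0.11655 second
In minutes: 0.11655 × 0.0166667 = 0.001943 min

Final: 0.001943 min


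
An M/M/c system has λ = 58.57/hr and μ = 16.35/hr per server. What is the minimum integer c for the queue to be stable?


Stability requires cμ > λ ⇔ c > λ/μ.
λ/μ = 58.57/16.35 = 3.5823
Minimum integer c = ⌊3.5823⌋ + 1 = 4
Check: 4·16.35 = 65.40 > 58.57, while 3·16.35 = 49.05 ≤ 58.57

Final: 4 servers


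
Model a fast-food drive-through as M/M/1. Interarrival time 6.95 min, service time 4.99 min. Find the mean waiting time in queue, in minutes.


λ = 60/6.95 = 8.6331 /hr
μ = 60/4.99 = 12.0240 /hr
ρ = λ/μ = 8.6331/12.0240 = 0.7180
Wq = ρ/(μ−λ) = 0.7180/(12.0240−8.6331) = 0.21174 hr
In minutes: 0.21174·60 = 12.704 min

Final: 12.704 min


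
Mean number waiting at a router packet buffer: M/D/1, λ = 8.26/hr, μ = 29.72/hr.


ρ = 8.26/29.72 = 0.2779
M/D/1: Lq = ρ²/(2(1−ρ)) = 0.07724/(2·0.7221) = 0.05349

Final: 0.05349


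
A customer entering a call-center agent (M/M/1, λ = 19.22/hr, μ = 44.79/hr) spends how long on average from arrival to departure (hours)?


W = 1/(μ−λ) = 1/(44.79 − 19.22) = 1/25.57 = 0.03911 hr

Final: 0.03911 hr


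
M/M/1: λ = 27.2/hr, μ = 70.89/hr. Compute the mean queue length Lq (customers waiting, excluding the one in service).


ρ = 27.2/70.89 = 0.3837
Lq = ρ²/(1−ρ) = 0.1472/0.6163 = 0.2389

Final: 0.2389


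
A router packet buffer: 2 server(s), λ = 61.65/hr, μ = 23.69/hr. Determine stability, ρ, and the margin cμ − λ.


Total capacity cμ = 2·23.69 = 47.38/hr
ρ = λ/(cμ) = 61.65/47.38 = 1.3012
Stable ⇔ ρ < 1: NO
Spare capacity = cμ − λ = 47.38 − 61.65 = -14.27/hr

Final: ρ = 1.3012; unstable; margin = -14.27/hr


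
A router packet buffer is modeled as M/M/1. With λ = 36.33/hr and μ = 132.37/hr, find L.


ρ = λ/μ = 36.33/132.37 = 0.2745
L = ρ/(1−ρ) = 0.2745/(1 − 0.2745) = 0.2745/0.7255 = 0.3783

Final: 0.3783


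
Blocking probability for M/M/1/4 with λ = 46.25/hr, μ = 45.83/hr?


ρ = λ/μ = 46.25/45.83 = 1.0092
P_K = (1−ρ)ρ^K/(1−ρ^(K+1)) = (-0.009164·1.037164)/(1 − 1.046669)
= -0.009505/-0.046669 = 0.203666

Final: 0.203666


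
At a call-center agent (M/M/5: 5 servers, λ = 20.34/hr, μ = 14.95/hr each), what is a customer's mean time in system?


a = 1.3605; ρ = 0.2721; P₀ = 0.256283
Lq = P₀·a^c·ρ/(c!(1−ρ)²) = 0.005113
Wq = Lq/λ = 0.005113/20.34 = 0.0002514 hr
W = Wq + 1/μ = 0.0002514 + 0.06689 = 0.06714 hr

Final: 0.06714 hr


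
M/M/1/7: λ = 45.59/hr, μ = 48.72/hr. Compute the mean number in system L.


ρ = 45.59/48.72 = 0.9358
L = ρ[1 − (K+1)ρ^K + Kρ^(K+1)] / [(1−ρ)(1−ρ^(K+1))]
Numerator: 0.9358·(1 − 8·0.628255 + 7·0.587893) = 0.083479
Denominator: (0.06424)·(0.412107) = 0.026476
L = 0.083479/0.026476 = 3.1530

Final: 3.1530


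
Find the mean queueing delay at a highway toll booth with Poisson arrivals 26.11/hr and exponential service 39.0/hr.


ρ = 26.11/39.0 = 0.6695
Wq = ρ/(μ−λ) = 0.6695/(39.0 − 26.11) = 0.6695/12.89 = 0.05194 hr

Final: 0.05194 hr


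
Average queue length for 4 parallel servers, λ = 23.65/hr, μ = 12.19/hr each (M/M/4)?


a = λ/μ = 1.9401; ρ = a/4 = 0.4850
P₀ = 0.139167
Lq = P₀·a^c·ρ / (c!·(1−ρ)²) = 0.139167·14.16804·0.4850/(24·0.26520)
= 0.15026

Final: 0.15026


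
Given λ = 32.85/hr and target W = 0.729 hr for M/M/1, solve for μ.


W = 1/(μ−λ) ⇒ μ − λ = 1/W = 1/0.729 = 1.3717
μ = λ + 1/W = 32.85 + 1.3717 = 34.2217 per hr

Final: 34.2217 /hr


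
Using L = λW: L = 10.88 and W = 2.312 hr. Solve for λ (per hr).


λ = L/W = 10.88/2.312 = 4.7059 /hr

Final: 4.7059 /hr


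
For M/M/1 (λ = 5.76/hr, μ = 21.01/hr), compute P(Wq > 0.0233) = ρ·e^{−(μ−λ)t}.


ρ = 5.76/21.01 = 0.2742
P(Wq > t) = ρ·e^{−(μ−λ)t} = 0.2742·e^{−0.3553}
= 0.2742·0.700946 = 0.192168

Final: 0.192168
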